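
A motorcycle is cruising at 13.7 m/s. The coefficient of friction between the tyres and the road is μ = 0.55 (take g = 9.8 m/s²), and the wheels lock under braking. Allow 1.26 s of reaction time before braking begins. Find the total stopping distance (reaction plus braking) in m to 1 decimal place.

a = μg = 0.55 × 9.8 = 5.390 m/s².
Reaction distance = v·t_r = 13.7000 × 1.26 = 17.262 m.
Braking distance = v²/(2a) = 13.7000² / (2 × 5.390) = 187.690 / 10.780 = 17.411 m.
Total = 17.262 + 17.411 = 34.673 m.

Total stopping distance ≈ 34.7 m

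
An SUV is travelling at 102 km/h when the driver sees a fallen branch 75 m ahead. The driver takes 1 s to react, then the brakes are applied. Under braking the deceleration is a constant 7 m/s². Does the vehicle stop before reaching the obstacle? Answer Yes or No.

No

102 km/h ÷ 3.6 = 28.3333 m/s.
Reaction distance = 28.3333 × 1 = 28.333 m.
Braking distance = v²/(2a) = 802.776 / 14.000 = 57.341 m.
Total stopping distance = 28.333 + 57.341 = 85.674 m, vs 75 m available — it cannot stop in time and overshoots by 85.674 − 75 = 10.674 m.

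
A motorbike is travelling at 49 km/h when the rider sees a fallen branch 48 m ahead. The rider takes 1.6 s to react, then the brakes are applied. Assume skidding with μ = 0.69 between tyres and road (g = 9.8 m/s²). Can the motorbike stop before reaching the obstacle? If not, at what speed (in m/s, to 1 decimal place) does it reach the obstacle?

49 km/h ÷ 3.6 = 13.6111 m/s.
a = μg = 0.69 × 9.8 = 6.762 m/s².
Reaction distance = 13.6111 × 1.6 = 21.778 m.
Braking distance = v²/(2a) = 185.262 / 13.524 = 13.699 m.
Total stopping distance = 21.778 + 13.699 = 35.477 m, vs 48 m available — it stops with 48 − 35.477 = 12.523 m to spare.

Yes — it stops about 12.5 m short of the obstacle, so it never reaches it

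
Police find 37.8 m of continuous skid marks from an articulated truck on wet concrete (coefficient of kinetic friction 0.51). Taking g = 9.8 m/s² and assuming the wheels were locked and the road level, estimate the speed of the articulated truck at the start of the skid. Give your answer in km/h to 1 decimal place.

Initial speed ≈ 70.0 km/h

Deceleration a = μg = 0.51 × 9.8 = 4.998 m/s².
v = √(2a·d) = √(2 × 4.998 × 37.8) = √377.849 = 19.4383 m/s.
= 19.4383 × 3.6 = 69.978 km/h.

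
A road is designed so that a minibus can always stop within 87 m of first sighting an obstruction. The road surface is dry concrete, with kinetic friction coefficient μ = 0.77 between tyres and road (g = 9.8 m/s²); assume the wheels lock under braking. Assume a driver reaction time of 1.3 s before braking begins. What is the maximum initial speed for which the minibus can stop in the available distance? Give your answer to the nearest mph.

Maximum speed ≈ 62 mph

a = μg = 0.77 × 9.8 = 7.546 m/s².
Stopping distance: v·t_r + v²/(2a) = 87 with t_r = 1.3 s and a = 7.546 m/s².
So v² + 19.620 v − 1313.00 = 0.
Positive root: v = −a·t_r + √((a·t_r)² + 2a·d) = −9.810 + √(96.236 + 1313.00) = 27.7298 m/s.
27.7298 m/s ÷ 0.44704 = 62.030 mph.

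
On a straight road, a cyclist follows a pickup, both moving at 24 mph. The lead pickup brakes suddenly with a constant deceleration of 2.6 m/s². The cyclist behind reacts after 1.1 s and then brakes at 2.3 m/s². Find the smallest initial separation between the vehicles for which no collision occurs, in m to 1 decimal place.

Minimum gap ≈ 14.7 m

24 mph × 0.44704 = 10.7290 m/s.
Leader travels v²/(2a_L) = 115.111 / 5.200 = 22.137 m before stopping.
Follower covers v·t_r = 10.7290 × 1.1 = 11.802 m while reacting, then v²/(2a_F) = 115.111 / 4.600 = 25.024 m while braking, for a total of 11.802 + 25.024 = 36.826 m.
Since a_F ≤ a_L and the follower starts braking later, the follower is never slower than the leader, so the closest approach is when both have stopped.
Minimum gap = 36.826 − 22.137 = 14.689 m.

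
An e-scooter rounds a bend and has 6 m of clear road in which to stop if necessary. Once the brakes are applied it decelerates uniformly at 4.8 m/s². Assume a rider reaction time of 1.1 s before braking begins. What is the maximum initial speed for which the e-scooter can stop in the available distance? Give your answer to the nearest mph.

Maximum speed ≈ 9 mph

Stopping distance: v·t_r + v²/(2a) = 6 with t_r = 1.1 s and a = 4.800 m/s².
So v² + 10.560 v − 57.60 = 0.
Positive root: v = −a·t_r + √((a·t_r)² + 2a·d) = −5.280 + √(27.878 + 57.60) = 3.9654 m/s.
3.9654 m/s ÷ 0.44704 = 8.870 mph.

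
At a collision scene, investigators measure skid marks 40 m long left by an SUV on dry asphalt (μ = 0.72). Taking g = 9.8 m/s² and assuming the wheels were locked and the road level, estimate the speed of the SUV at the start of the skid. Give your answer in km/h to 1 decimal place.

Initial speed ≈ 85.5 km/h

Deceleration a = μg = 0.72 × 9.8 = 7.056 m/s².
v = √(2a·d) = √(2 × 7.056 × 40) = √564.480 = 23.7588 m/s.
= 23.7588 × 3.6 = 85.532 km/h.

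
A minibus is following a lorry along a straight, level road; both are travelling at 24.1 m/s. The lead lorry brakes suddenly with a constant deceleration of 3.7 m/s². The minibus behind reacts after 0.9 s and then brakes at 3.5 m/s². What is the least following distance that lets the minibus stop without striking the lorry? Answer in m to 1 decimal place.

Minimum gap ≈ 26.2 m

Leader travels v²/(2a_L) = 580.810 / 7.400 = 78.488 m before stopping.
Follower covers v·t_r = 24.1000 × 0.9 = 21.690 m while reacting, then v²/(2a_F) = 580.810 / 7.000 = 82.973 m while braking, for a total of 21.690 + 82.973 = 104.663 m.
Since a_F ≤ a_L and the follower starts braking later, the follower is never slower than the leader, so the closest approach is when both have stopped.
Minimum gap = 104.663 − 78.488 = 26.175 m.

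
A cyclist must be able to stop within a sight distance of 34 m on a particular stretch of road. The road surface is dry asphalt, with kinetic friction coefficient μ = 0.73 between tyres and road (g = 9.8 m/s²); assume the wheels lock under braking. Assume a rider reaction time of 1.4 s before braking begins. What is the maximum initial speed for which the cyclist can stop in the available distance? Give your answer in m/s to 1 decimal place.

Maximum speed ≈ 14.2 m/s

a = μg = 0.73 × 9.8 = 7.154 m/s².
Stopping distance: v·t_r + v²/(2a) = 34 with t_r = 1.4 s and a = 7.154 m/s².
So v² + 20.031 v − 486.47 = 0.
Positive root: v = −a·t_r + √((a·t_r)² + 2a·d) = −10.016 + √(100.320 + 486.47) = 14.2077 m/s.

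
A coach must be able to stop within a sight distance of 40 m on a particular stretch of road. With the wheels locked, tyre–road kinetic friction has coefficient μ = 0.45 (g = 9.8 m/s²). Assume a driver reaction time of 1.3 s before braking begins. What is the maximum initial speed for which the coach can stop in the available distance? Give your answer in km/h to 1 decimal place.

Maximum speed ≈ 50.1 km/h

a = μg = 0.45 × 9.8 = 4.410 m/s².
Stopping distance: v·t_r + v²/(2a) = 40 with t_r = 1.3 s and a = 4.410 m/s².
So v² + 11.466 v − 352.80 = 0.
Positive root: v = −a·t_r + √((a·t_r)² + 2a·d) = −5.733 + √(32.867 + 352.80) = 13.9054 m/s.
13.9054 m/s × 3.6 = 50.059 km/h.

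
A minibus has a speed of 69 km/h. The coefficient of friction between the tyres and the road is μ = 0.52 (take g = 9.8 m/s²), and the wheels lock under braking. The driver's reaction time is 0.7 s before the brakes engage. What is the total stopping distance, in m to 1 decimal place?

69 km/h ÷ 3.6 = 19.1667 m/s.
a = μg = 0.52 × 9.8 = 5.096 m/s².
Reaction distance = v·t_r = 19.1667 × 0.7 = 13.417 m.
Braking distance = v²/(2a) = 19.1667² / (2 × 5.096) = 367.362 / 10.192 = 36.044 m.
Total = 13.417 + 36.044 = 49.461 m.

Total stopping distance ≈ 49.5 m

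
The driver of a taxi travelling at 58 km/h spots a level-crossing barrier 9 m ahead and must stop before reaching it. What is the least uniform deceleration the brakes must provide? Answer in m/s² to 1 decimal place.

Required deceleration ≈ 14.4 m/s²

58 km/h ÷ 3.6 = 16.1111 m/s.
v² = 2a·d ⇒ a = v²/(2d) = 16.1111² / (2 × 9.000) = 259.568 / 18.000 = 14.4204 m/s².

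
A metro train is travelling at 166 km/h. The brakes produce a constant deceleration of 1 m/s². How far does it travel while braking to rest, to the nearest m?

Braking distance ≈ 1063 m

166 km/h ÷ 3.6 = 46.1111 m/s.
Braking distance = v²/(2a) = 46.1111² / (2 × 1.000) = 2126.234 / 2.000 = 1063.117 m.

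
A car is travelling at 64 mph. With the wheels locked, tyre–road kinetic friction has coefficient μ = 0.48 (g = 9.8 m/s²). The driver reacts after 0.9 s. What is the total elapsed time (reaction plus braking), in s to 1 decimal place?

Total time ≈ 7.0 s

64 mph × 0.44704 = 28.6106 m/s.
a = μg = 0.48 × 9.8 = 4.704 m/s².
Braking time = v/a = 28.6106 / 4.704 = 6.082 s.
Total = 0.9 + 6.082 = 6.982 s.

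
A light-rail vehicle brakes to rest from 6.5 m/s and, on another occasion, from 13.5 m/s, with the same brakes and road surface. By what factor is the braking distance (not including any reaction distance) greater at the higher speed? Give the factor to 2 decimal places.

Factor ≈ 4.31

Braking distance d = v²/(2a), so with a fixed, d ∝ v².
Factor = (13.5/6.5)² = 2.0769² = 4.3135.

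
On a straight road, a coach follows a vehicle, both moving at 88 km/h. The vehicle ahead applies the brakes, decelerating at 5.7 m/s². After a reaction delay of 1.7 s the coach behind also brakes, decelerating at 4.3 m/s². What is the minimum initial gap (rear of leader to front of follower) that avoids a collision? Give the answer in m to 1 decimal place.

88 km/h ÷ 3.6 = 24.4444 m/s.
Leader travels v²/(2a_L) = 597.529 / 11.400 = 52.415 m before stopping.
Follower covers v·t_r = 24.4444 × 1.7 = 41.555 m while reacting, then v²/(2a_F) = 597.529 / 8.600 = 69.480 m while braking, for a total of 41.555 + 69.480 = 111.035 m.
Since a_F ≤ a_L and the follower starts braking later, the follower is never slower than the leader, so the closest approach is when both have stopped.
Minimum gap = 111.035 − 52.415 = 58.620 m.

Minimum gap ≈ 58.6 m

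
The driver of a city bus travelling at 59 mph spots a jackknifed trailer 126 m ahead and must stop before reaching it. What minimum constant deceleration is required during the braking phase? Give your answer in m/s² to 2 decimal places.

59 mph × 0.44704 = 26.3754 m/s.
v² = 2a·d ⇒ a = v²/(2d) = 26.3754² / (2 × 126.000) = 695.662 / 252.000 = 2.7606 m/s².

Required deceleration ≈ 2.76 m/s²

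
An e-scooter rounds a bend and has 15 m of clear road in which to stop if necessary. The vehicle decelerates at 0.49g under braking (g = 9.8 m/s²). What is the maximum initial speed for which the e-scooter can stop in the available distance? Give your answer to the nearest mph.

a = 0.49 × 9.8 = 4.802 m/s².
v²/(2a) = d ⇒ v = √(2 × 4.802 × 15) = √144.06 = 12.0025 m/s.
12.0025 m/s ÷ 0.44704 = 26.849 mph.

Maximum speed ≈ 27 mph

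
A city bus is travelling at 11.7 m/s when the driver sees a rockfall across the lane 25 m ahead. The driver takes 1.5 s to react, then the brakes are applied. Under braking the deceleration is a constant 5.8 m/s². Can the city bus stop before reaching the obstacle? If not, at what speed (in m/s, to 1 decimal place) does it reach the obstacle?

Reaction distance = 11.7000 × 1.5 = 17.550 m.
Braking distance needed to stop: v²/(2a) = 136.890 / 11.600 = 11.801 m, so total needed = 17.550 + 11.801 = 29.351 m > 25 m — it cannot stop.
Distance remaining when braking begins: 25 − 17.550 = 7.450 m.
v² = v₀² − 2a·d = 136.890 − 2 × 5.800 × 7.450 = 50.470 m²/s².
v = √50.470 = 7.104 m/s.

No — it strikes the obstacle at 7.1 m/s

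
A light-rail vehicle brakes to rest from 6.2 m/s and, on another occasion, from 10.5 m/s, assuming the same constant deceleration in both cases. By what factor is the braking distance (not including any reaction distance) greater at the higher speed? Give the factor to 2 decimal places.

Braking distance d = v²/(2a), so with a fixed, d ∝ v².
Factor = (10.5/6.2)² = 1.6935² = 2.8679.

Factor ≈ 2.87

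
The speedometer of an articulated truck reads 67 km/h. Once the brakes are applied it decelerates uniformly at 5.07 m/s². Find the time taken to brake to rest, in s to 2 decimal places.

Braking time ≈ 3.67 s

67 km/h ÷ 3.6 = 18.6111 m/s.
Braking time = v/a = 18.6111 / 5.070 = 3.671 s.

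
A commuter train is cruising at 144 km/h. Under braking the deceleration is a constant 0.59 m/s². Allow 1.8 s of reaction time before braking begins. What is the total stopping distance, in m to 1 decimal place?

Total stopping distance ≈ 1427.9 m

144 km/h ÷ 3.6 = 40.0000 m/s.
Reaction distance = v·t_r = 40.0000 × 1.8 = 72.000 m.
Braking distance = v²/(2a) = 40.0000² / (2 × 0.590) = 1600.000 / 1.180 = 1355.932 m.
Total = 72.000 + 1355.932 = 1427.932 m.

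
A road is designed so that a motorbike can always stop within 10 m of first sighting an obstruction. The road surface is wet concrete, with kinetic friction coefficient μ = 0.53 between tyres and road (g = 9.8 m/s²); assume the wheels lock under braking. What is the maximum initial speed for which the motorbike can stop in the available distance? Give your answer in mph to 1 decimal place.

a = μg = 0.53 × 9.8 = 5.194 m/s².
v²/(2a) = d ⇒ v = √(2 × 5.194 × 10) = √103.88 = 10.1922 m/s.
10.1922 m/s ÷ 0.44704 = 22.799 mph.

Maximum speed ≈ 22.8 mph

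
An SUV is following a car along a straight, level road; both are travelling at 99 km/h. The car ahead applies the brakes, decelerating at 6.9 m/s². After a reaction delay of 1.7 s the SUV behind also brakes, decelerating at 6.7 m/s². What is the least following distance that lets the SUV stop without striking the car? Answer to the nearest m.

99 km/h ÷ 3.6 = 27.5000 m/s.
Leader travels v²/(2a_L) = 756.250 / 13.800 = 54.801 m before stopping.
Follower covers v·t_r = 27.5000 × 1.7 = 46.750 m while reacting, then v²/(2a_F) = 756.250 / 13.400 = 56.437 m while braking, for a total of 46.750 + 56.437 = 103.187 m.
Since a_F ≤ a_L and the follower starts braking later, the follower is never slower than the leader, so the closest approach is when both have stopped.
Minimum gap = 103.187 − 54.801 = 48.386 m.

Minimum gap ≈ 48 m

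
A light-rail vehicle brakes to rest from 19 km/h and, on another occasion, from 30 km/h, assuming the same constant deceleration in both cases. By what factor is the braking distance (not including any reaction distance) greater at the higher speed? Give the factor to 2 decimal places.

Factor ≈ 2.49

Braking distance d = v²/(2a), so with a fixed, d ∝ v².
Factor = (30/19)² = 1.5789² = 2.4929.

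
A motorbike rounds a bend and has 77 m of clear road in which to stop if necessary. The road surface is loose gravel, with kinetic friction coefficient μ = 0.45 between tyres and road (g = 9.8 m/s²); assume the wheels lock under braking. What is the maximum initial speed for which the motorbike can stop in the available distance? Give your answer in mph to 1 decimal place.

Maximum speed ≈ 58.3 mph

a = μg = 0.45 × 9.8 = 4.410 m/s².
v²/(2a) = d ⇒ v = √(2 × 4.410 × 77) = √679.14 = 26.0603 m/s.
26.0603 m/s ÷ 0.44704 = 58.295 mph.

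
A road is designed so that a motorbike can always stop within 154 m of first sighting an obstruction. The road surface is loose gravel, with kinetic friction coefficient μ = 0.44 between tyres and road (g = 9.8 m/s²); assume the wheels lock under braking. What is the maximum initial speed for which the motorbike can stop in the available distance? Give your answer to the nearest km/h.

Maximum speed ≈ 131 km/h

a = μg = 0.44 × 9.8 = 4.312 m/s².
v²/(2a) = d ⇒ v = √(2 × 4.312 × 154) = √1328.10 = 36.4431 m/s.
36.4431 m/s × 3.6 = 131.195 km/h.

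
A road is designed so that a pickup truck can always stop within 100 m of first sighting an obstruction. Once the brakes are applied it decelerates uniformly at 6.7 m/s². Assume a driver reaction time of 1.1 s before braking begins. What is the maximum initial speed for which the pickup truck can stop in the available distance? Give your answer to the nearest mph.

Maximum speed ≈ 67 mph

Stopping distance: v·t_r + v²/(2a) = 100 with t_r = 1.1 s and a = 6.700 m/s².
So v² + 14.740 v − 1340.00 = 0.
Positive root: v = −a·t_r + √((a·t_r)² + 2a·d) = −7.370 + √(54.317 + 1340.00) = 29.9706 m/s.
29.9706 m/s ÷ 0.44704 = 67.042 mph.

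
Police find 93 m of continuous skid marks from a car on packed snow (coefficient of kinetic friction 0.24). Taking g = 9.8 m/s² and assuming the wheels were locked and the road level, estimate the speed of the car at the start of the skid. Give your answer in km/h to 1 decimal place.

Deceleration a = μg = 0.24 × 9.8 = 2.352 m/s².
v = √(2a·d) = √(2 × 2.352 × 93) = √437.472 = 20.9158 m/s.
= 20.9158 × 3.6 = 75.297 km/h.

Initial speed ≈ 75.3 km/h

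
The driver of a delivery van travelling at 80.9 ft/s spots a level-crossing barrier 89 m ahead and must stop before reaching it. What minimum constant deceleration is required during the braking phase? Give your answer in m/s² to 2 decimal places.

Required deceleration ≈ 3.42 m/s²

80.9 ft/s × 0.3048 = 24.6583 m/s.
v² = 2a·d ⇒ a = v²/(2d) = 24.6583² / (2 × 89.000) = 608.032 / 178.000 = 3.4159 m/s².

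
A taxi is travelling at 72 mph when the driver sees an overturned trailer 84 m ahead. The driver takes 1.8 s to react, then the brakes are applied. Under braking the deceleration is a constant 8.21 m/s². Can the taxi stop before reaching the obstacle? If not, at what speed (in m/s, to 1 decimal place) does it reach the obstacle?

No — it strikes the obstacle at 24.7 m/s

72 mph × 0.44704 = 32.1869 m/s.
Reaction distance = 32.1869 × 1.8 = 57.936 m.
Braking distance needed to stop: v²/(2a) = 1035.997 / 16.420 = 63.094 m, so total needed = 57.936 + 63.094 = 121.030 m > 84 m — it cannot stop.
Distance remaining when braking begins: 84 − 57.936 = 26.064 m.
v² = v₀² − 2a·d = 1035.997 − 2 × 8.210 × 26.064 = 608.026 m²/s².
v = √608.026 = 24.658 m/s.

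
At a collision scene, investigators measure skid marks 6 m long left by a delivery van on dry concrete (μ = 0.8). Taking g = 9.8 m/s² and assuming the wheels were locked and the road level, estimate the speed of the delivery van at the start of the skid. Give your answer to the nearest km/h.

Deceleration a = μg = 0.8 × 9.8 = 7.840 m/s².
v = √(2a·d) = √(2 × 7.840 × 6) = √94.080 = 9.6995 m/s.
= 9.6995 × 3.6 = 34.918 km/h.

Initial speed ≈ 35 km/h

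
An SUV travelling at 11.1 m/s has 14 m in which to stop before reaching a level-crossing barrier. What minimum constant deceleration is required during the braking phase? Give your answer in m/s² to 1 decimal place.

Required deceleration ≈ 4.4 m/s²

v² = 2a·d ⇒ a = v²/(2d) = 11.1000² / (2 × 14.000) = 123.210 / 28.000 = 4.4004 m/s².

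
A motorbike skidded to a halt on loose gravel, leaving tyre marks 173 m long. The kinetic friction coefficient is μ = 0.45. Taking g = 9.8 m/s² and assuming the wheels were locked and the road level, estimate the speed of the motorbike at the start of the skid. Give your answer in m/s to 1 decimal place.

Initial speed ≈ 39.1 m/s

Deceleration a = μg = 0.45 × 9.8 = 4.410 m/s².
v = √(2a·d) = √(2 × 4.410 × 173) = √1525.860 = 39.0623 m/s.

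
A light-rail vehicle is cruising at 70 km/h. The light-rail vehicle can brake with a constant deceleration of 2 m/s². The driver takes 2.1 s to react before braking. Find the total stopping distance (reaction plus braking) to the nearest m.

Total stopping distance ≈ 135 m

70 km/h ÷ 3.6 = 19.4444 m/s.
Reaction distance = v·t_r = 19.4444 × 2.1 = 40.833 m.
Braking distance = v²/(2a) = 19.4444² / (2 × 2.000) = 378.085 / 4.000 = 94.521 m.
Total = 40.833 + 94.521 = 135.354 m.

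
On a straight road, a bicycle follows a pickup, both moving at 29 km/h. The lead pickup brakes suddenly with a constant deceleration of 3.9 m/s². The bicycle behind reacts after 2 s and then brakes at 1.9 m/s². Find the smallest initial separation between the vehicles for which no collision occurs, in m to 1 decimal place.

Minimum gap ≈ 24.9 m

29 km/h ÷ 3.6 = 8.0556 m/s.
Leader travels v²/(2a_L) = 64.893 / 7.800 = 8.320 m before stopping.
Follower covers v·t_r = 8.0556 × 2 = 16.111 m while reacting, then v²/(2a_F) = 64.893 / 3.800 = 17.077 m while braking, for a total of 16.111 + 17.077 = 33.188 m.
Since a_F ≤ a_L and the follower starts braking later, the follower is never slower than the leader, so the closest approach is when both have stopped.
Minimum gap = 33.188 − 8.320 = 24.868 m.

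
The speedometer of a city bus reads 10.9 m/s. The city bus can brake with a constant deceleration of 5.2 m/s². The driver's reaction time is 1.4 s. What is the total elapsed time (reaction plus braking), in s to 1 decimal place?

Braking time = v/a = 10.9000 / 5.200 = 2.096 s.
Total = 1.4 + 2.096 = 3.496 s.

Total time ≈ 3.5 s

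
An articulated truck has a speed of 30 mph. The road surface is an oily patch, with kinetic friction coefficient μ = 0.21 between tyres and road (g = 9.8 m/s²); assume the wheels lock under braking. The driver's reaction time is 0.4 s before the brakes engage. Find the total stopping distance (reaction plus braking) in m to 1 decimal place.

30 mph × 0.44704 = 13.4112 m/s.
a = μg = 0.21 × 9.8 = 2.058 m/s².
Reaction distance = v·t_r = 13.4112 × 0.4 = 5.364 m.
Braking distance = v²/(2a) = 13.4112² / (2 × 2.058) = 179.860 / 4.116 = 43.698 m.
Total = 5.364 + 43.698 = 49.062 m.

Total stopping distance ≈ 49.1 m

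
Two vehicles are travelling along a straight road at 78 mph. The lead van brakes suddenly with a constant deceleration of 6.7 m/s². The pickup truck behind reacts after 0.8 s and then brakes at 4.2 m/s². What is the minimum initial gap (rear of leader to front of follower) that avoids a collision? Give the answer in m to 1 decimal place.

Minimum gap ≈ 81.9 m

78 mph × 0.44704 = 34.8691 m/s.
Leader travels v²/(2a_L) = 1215.854 / 13.400 = 90.735 m before stopping.
Follower covers v·t_r = 34.8691 × 0.8 = 27.895 m while reacting, then v²/(2a_F) = 1215.854 / 8.400 = 144.745 m while braking, for a total of 27.895 + 144.745 = 172.640 m.
Since a_F ≤ a_L and the follower starts braking later, the follower is never slower than the leader, so the closest approach is when both have stopped.
Minimum gap = 172.640 − 90.735 = 81.905 m.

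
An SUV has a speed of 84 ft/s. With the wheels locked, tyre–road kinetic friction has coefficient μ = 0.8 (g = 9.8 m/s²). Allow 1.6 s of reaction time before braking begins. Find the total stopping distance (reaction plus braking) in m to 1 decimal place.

84 ft/s × 0.3048 = 25.6032 m/s.
a = μg = 0.8 × 9.8 = 7.840 m/s².
Reaction distance = v·t_r = 25.6032 × 1.6 = 40.965 m.
Braking distance = v²/(2a) = 25.6032² / (2 × 7.840) = 655.524 / 15.680 = 41.806 m.
Total = 40.965 + 41.806 = 82.771 m.

Total stopping distance ≈ 82.8 m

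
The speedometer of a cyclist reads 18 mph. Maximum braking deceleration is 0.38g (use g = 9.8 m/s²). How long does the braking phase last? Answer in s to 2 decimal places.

18 mph × 0.44704 = 8.0467 m/s.
a = 0.38 × 9.8 = 3.724 m/s².
Braking time = v/a = 8.0467 / 3.724 = 2.161 s.

Braking time ≈ 2.16 s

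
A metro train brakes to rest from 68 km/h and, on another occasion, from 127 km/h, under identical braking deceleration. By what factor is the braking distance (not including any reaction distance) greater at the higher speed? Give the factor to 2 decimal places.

Factor ≈ 3.49

Braking distance d = v²/(2a), so with a fixed, d ∝ v².
Factor = (127/68)² = 1.8676² = 3.4879.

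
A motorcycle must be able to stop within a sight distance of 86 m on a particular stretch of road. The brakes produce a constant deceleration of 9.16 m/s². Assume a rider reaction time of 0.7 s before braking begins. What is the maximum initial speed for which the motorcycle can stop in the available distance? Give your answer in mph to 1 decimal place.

Maximum speed ≈ 75.6 mph

Stopping distance: v·t_r + v²/(2a) = 86 with t_r = 0.7 s and a = 9.160 m/s².
So v² + 12.824 v − 1575.52 = 0.
Positive root: v = −a·t_r + √((a·t_r)² + 2a·d) = −6.412 + √(41.114 + 1575.52) = 33.7954 m/s.
33.7954 m/s ÷ 0.44704 = 75.598 mph.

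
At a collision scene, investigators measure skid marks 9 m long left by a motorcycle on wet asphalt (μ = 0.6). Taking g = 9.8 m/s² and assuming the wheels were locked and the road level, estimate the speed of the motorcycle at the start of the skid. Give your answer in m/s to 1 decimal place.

Deceleration a = μg = 0.6 × 9.8 = 5.880 m/s².
v = √(2a·d) = √(2 × 5.880 × 9) = √105.840 = 10.2879 m/s.

Initial speed ≈ 10.3 m/s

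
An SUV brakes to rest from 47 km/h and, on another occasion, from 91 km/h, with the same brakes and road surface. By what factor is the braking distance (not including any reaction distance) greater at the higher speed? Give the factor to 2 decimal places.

Factor ≈ 3.75

Braking distance d = v²/(2a), so with a fixed, d ∝ v².
Factor = (91/47)² = 1.9362² = 3.7489.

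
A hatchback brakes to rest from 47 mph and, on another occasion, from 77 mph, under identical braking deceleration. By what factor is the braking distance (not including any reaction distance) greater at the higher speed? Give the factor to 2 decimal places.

Factor ≈ 2.68

Braking distance d = v²/(2a), so with a fixed, d ∝ v².
Factor = (77/47)² = 1.6383² = 2.6840.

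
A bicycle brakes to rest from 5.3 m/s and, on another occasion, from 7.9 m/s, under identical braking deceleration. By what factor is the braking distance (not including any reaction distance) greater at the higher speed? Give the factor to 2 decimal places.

Braking distance d = v²/(2a), so with a fixed, d ∝ v².
Factor = (7.9/5.3)² = 1.4906² = 2.2219.

Factor ≈ 2.22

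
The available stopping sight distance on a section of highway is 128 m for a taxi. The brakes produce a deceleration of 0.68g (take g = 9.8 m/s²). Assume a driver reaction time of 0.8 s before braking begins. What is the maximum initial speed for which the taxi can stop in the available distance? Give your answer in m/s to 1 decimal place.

a = 0.68 × 9.8 = 6.664 m/s².
Stopping distance: v·t_r + v²/(2a) = 128 with t_r = 0.8 s and a = 6.664 m/s².
So v² + 10.662 v − 1705.98 = 0.
Positive root: v = −a·t_r + √((a·t_r)² + 2a·d) = −5.331 + √(28.420 + 1705.98) = 36.3151 m/s.

Maximum speed ≈ 36.3 m/s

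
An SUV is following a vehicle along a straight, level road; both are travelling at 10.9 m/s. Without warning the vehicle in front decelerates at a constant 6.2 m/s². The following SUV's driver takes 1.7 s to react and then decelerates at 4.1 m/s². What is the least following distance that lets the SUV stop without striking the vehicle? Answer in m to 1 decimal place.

Leader travels v²/(2a_L) = 118.810 / 12.400 = 9.581 m before stopping.
Follower covers v·t_r = 10.9000 × 1.7 = 18.530 m while reacting, then v²/(2a_F) = 118.810 / 8.200 = 14.489 m while braking, for a total of 18.530 + 14.489 = 33.019 m.
Since a_F ≤ a_L and the follower starts braking later, the follower is never slower than the leader, so the closest approach is when both have stopped.
Minimum gap = 33.019 − 9.581 = 23.438 m.

Minimum gap ≈ 23.4 m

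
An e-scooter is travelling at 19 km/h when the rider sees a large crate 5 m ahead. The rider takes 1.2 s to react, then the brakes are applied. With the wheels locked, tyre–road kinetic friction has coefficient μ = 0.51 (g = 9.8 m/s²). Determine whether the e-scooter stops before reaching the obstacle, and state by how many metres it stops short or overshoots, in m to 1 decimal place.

19 km/h ÷ 3.6 = 5.2778 m/s.
a = μg = 0.51 × 9.8 = 4.998 m/s².
Reaction distance = 5.2778 × 1.2 = 6.333 m.
Braking distance = v²/(2a) = 27.855 / 9.996 = 2.787 m.
Total stopping distance = 6.333 + 2.787 = 9.120 m, vs 5 m available — it cannot stop in time and overshoots by 9.120 − 5 = 4.120 m.

No — it overshoots by 4.1 m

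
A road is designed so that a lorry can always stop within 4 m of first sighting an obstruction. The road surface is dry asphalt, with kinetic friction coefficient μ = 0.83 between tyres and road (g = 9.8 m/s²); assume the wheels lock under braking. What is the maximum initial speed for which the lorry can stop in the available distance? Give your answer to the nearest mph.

Maximum speed ≈ 18 mph

a = μg = 0.83 × 9.8 = 8.134 m/s².
v²/(2a) = d ⇒ v = √(2 × 8.134 × 4) = √65.07 = 8.0666 m/s.
8.0666 m/s ÷ 0.44704 = 18.044 mph.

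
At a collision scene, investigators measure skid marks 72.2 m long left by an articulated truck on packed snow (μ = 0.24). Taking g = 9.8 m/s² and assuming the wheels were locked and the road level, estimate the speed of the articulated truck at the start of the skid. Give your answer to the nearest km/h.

Initial speed ≈ 66 km/h

Deceleration a = μg = 0.24 × 9.8 = 2.352 m/s².
v = √(2a·d) = √(2 × 2.352 × 72.2) = √339.629 = 18.4290 m/s.
= 18.4290 × 3.6 = 66.344 km/h.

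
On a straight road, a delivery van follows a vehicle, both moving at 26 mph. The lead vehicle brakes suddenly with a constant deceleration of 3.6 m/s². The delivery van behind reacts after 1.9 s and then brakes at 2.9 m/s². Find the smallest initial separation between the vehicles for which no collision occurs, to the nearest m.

Minimum gap ≈ 27 m

26 mph × 0.44704 = 11.6230 m/s.
Leader travels v²/(2a_L) = 135.094 / 7.200 = 18.763 m before stopping.
Follower covers v·t_r = 11.6230 × 1.9 = 22.084 m while reacting, then v²/(2a_F) = 135.094 / 5.800 = 23.292 m while braking, for a total of 22.084 + 23.292 = 45.376 m.
Since a_F ≤ a_L and the follower starts braking later, the follower is never slower than the leader, so the closest approach is when both have stopped.
Minimum gap = 45.376 − 18.763 = 26.613 m.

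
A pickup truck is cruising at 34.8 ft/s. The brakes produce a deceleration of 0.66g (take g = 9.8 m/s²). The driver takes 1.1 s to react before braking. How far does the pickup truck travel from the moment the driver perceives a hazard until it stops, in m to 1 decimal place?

Total stopping distance ≈ 20.4 m

34.8 ft/s × 0.3048 = 10.6070 m/s.
a = 0.66 × 9.8 = 6.468 m/s².
Reaction distance = v·t_r = 10.6070 × 1.1 = 11.668 m.
Braking distance = v²/(2a) = 10.6070² / (2 × 6.468) = 112.508 / 12.936 = 8.697 m.
Total = 11.668 + 8.697 = 20.365 m.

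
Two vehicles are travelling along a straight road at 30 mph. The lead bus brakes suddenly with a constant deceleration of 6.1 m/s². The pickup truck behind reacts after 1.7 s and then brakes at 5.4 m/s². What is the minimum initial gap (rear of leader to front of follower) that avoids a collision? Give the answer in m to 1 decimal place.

Minimum gap ≈ 24.7 m

30 mph × 0.44704 = 13.4112 m/s.
Leader travels v²/(2a_L) = 179.860 / 12.200 = 14.743 m before stopping.
Follower covers v·t_r = 13.4112 × 1.7 = 22.799 m while reacting, then v²/(2a_F) = 179.860 / 10.800 = 16.654 m while braking, for a total of 22.799 + 16.654 = 39.453 m.
Since a_F ≤ a_L and the follower starts braking later, the follower is never slower than the leader, so the closest approach is when both have stopped.
Minimum gap = 39.453 − 14.743 = 24.710 m.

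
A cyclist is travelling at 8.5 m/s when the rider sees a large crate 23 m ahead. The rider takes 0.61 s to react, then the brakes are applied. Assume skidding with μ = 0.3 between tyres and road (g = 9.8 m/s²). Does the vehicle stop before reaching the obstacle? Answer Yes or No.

Yes

a = μg = 0.3 × 9.8 = 2.940 m/s².
Reaction distance = 8.5000 × 0.61 = 5.185 m.
Braking distance = v²/(2a) = 72.250 / 5.880 = 12.287 m.
Total stopping distance = 5.185 + 12.287 = 17.472 m, vs 23 m available — it stops with 23 − 17.472 = 5.528 m to spare.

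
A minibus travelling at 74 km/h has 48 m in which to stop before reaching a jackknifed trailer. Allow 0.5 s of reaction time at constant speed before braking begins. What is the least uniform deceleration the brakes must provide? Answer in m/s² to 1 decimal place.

Required deceleration ≈ 5.6 m/s²

74 km/h ÷ 3.6 = 20.5556 m/s.
Distance covered during reaction = 20.5556 × 0.5 = 10.278 m.
Distance available for braking: 48 − 10.278 = 37.722 m.
v² = 2a·d ⇒ a = v²/(2d) = 20.5556² / (2 × 37.722) = 422.533 / 75.444 = 5.6006 m/s².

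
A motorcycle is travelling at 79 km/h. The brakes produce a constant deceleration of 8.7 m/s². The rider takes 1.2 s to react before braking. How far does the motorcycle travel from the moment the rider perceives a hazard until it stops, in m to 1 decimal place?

Total stopping distance ≈ 54.0 m

79 km/h ÷ 3.6 = 21.9444 m/s.
Reaction distance = v·t_r = 21.9444 × 1.2 = 26.333 m.
Braking distance = v²/(2a) = 21.9444² / (2 × 8.700) = 481.557 / 17.400 = 27.676 m.
Total = 26.333 + 27.676 = 54.009 m.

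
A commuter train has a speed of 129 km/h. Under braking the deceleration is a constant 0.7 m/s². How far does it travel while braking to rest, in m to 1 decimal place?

129 km/h ÷ 3.6 = 35.8333 m/s.
Braking distance = v²/(2a) = 35.8333² / (2 × 0.700) = 1284.025 / 1.400 = 917.161 m.

Braking distance ≈ 917.2 m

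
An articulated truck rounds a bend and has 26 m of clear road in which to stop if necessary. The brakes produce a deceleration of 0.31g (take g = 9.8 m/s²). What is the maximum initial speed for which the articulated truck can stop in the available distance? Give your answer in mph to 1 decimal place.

Maximum speed ≈ 28.1 mph

a = 0.31 × 9.8 = 3.038 m/s².
v²/(2a) = d ⇒ v = √(2 × 3.038 × 26) = √157.98 = 12.5690 m/s.
12.5690 m/s ÷ 0.44704 = 28.116 mph.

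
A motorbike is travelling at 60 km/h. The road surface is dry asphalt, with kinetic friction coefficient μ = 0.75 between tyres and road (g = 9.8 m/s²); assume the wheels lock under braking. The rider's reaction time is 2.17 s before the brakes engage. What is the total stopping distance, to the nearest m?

Total stopping distance ≈ 55 m

60 km/h ÷ 3.6 = 16.6667 m/s.
a = μg = 0.75 × 9.8 = 7.350 m/s².
Reaction distance = v·t_r = 16.6667 × 2.17 = 36.167 m.
Braking distance = v²/(2a) = 16.6667² / (2 × 7.350) = 277.779 / 14.700 = 18.897 m.
Total = 36.167 + 18.897 = 55.064 m.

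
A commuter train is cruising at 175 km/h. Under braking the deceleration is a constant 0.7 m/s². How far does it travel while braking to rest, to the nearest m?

Braking distance ≈ 1688 m

175 km/h ÷ 3.6 = 48.6111 m/s.
Braking distance = v²/(2a) = 48.6111² / (2 × 0.700) = 2363.039 / 1.400 = 1687.885 m.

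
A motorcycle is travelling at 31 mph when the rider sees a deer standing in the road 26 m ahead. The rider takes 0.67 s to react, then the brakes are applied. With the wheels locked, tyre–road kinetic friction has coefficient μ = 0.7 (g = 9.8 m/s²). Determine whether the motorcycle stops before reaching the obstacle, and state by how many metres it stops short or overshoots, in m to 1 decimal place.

31 mph × 0.44704 = 13.8582 m/s.
a = μg = 0.7 × 9.8 = 6.860 m/s².
Reaction distance = 13.8582 × 0.67 = 9.285 m.
Braking distance = v²/(2a) = 192.050 / 13.720 = 13.998 m.
Total stopping distance = 9.285 + 13.998 = 23.283 m, vs 26 m available — it stops with 26 − 23.283 = 2.717 m to spare.

Yes — it stops 2.7 m short of the obstacle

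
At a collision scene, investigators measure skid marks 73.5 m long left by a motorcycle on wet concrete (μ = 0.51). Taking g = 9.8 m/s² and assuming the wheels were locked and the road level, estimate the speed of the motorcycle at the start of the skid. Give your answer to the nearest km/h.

Initial speed ≈ 98 km/h

Deceleration a = μg = 0.51 × 9.8 = 4.998 m/s².
v = √(2a·d) = √(2 × 4.998 × 73.5) = √734.706 = 27.1055 m/s.
= 27.1055 × 3.6 = 97.580 km/h.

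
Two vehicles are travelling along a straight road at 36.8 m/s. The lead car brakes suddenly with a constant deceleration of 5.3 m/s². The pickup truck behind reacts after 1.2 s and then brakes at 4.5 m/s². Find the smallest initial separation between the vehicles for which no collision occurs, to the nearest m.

Minimum gap ≈ 67 m

Leader travels v²/(2a_L) = 1354.240 / 10.600 = 127.758 m before stopping.
Follower covers v·t_r = 36.8000 × 1.2 = 44.160 m while reacting, then v²/(2a_F) = 1354.240 / 9.000 = 150.471 m while braking, for a total of 44.160 + 150.471 = 194.631 m.
Since a_F ≤ a_L and the follower starts braking later, the follower is never slower than the leader, so the closest approach is when both have stopped.
Minimum gap = 194.631 − 127.758 = 66.873 m.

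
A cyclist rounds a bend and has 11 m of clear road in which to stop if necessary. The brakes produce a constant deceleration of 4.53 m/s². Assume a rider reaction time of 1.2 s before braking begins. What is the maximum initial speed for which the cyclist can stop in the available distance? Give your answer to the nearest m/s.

Maximum speed ≈ 6 m/s

Stopping distance: v·t_r + v²/(2a) = 11 with t_r = 1.2 s and a = 4.530 m/s².
So v² + 10.872 v − 99.66 = 0.
Positive root: v = −a·t_r + √((a·t_r)² + 2a·d) = −5.436 + √(29.550 + 99.66) = 5.9311 m/s.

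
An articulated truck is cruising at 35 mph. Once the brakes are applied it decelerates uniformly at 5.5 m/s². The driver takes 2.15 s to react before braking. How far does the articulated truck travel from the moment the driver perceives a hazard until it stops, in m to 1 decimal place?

Total stopping distance ≈ 55.9 m

35 mph × 0.44704 = 15.6464 m/s.
Reaction distance = v·t_r = 15.6464 × 2.15 = 33.640 m.
Braking distance = v²/(2a) = 15.6464² / (2 × 5.500) = 244.810 / 11.000 = 22.255 m.
Total = 33.640 + 22.255 = 55.895 m.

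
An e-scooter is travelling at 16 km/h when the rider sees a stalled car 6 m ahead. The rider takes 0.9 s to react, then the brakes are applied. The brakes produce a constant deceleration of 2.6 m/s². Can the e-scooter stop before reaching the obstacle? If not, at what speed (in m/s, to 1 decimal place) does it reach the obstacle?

No — it strikes the obstacle at 3.1 m/s

16 km/h ÷ 3.6 = 4.4444 m/s.
Reaction distance = 4.4444 × 0.9 = 4.000 m.
Braking distance needed to stop: v²/(2a) = 19.753 / 5.200 = 3.799 m, so total needed = 4.000 + 3.799 = 7.799 m > 6 m — it cannot stop.
Distance remaining when braking begins: 6 − 4.000 = 2.000 m.
v² = v₀² − 2a·d = 19.753 − 2 × 2.600 × 2.000 = 9.353 m²/s².
v = √9.353 = 3.058 m/s.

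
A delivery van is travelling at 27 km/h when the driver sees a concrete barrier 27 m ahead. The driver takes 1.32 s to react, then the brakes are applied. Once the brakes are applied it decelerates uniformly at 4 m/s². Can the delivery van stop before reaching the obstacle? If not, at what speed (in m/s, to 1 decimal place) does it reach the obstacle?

27 km/h ÷ 3.6 = 7.5000 m/s.
Reaction distance = 7.5000 × 1.32 = 9.900 m.
Braking distance = v²/(2a) = 56.250 / 8.000 = 7.031 m.
Total stopping distance = 9.900 + 7.031 = 16.931 m, vs 27 m available — it stops with 27 − 16.931 = 10.069 m to spare.

Yes — it stops about 10.1 m short of the obstacle, so it never reaches it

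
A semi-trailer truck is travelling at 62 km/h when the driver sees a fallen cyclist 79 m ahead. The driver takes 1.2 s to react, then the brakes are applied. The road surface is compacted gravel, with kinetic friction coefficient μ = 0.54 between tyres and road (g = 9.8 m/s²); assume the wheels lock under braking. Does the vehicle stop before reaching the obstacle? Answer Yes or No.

62 km/h ÷ 3.6 = 17.2222 m/s.
a = μg = 0.54 × 9.8 = 5.292 m/s².
Reaction distance = 17.2222 × 1.2 = 20.667 m.
Braking distance = v²/(2a) = 296.604 / 10.584 = 28.024 m.
Total stopping distance = 20.667 + 28.024 = 48.691 m, vs 79 m available — it stops with 79 − 48.691 = 30.309 m to spare.

Yes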